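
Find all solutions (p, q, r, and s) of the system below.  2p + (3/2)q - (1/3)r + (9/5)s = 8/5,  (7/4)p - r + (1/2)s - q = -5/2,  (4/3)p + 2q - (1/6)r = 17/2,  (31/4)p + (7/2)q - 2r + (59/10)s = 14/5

no solution

Row-reduce:
R1 ← R1 / (2).
R2 ← R2 − 7/4·R1.
R3 ← R3 − 4/3·R1.
R4 ← R4 − 31/4·R1.
R2 ← R2 / (-37/16).
R1 ← R1 − 3/4·R2.
R3 ← R3 − 1·R2.
R4 ← R4 + 37/16·R2.
R3 ← R3 / (-167/666).
R1 ← R1 + 44/111·R3.
R2 ← R2 − 34/111·R3.
Row 4 reduces to 0 = 1/2, a contradiction. The system is inconsistent.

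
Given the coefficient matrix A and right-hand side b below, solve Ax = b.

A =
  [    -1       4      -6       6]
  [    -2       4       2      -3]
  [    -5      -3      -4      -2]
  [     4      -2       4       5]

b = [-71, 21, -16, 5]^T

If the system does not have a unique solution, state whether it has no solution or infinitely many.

Row-reduce the augmented matrix:
R1 ← R1 / (-1).
R2 ← R2 + 2·R1.
R3 ← R3 + 5·R1.
R4 ← R4 − 4·R1.
R2 ← R2 / (-4).
R1 ← R1 + 4·R2.
R3 ← R3 + 23·R2.
R4 ← R4 − 14·R2.
R3 ← R3 / (-109/2).
R1 ← R1 + 8·R3.
R2 ← R2 + 7/2·R3.
R4 ← R4 − 29·R3.
R4 ← R4 / (585/109).
R1 ← R1 − 113/109·R4.
R2 ← R2 − 29/109·R4.
R3 ← R3 + 217/218·R4.
Reading off the reduced rows gives x_1 = 1, x_2 = -1, x_3 = 6, x_4 = -5.

x_1 = 1, x_2 = -1, x_3 = 6, x_4 = -5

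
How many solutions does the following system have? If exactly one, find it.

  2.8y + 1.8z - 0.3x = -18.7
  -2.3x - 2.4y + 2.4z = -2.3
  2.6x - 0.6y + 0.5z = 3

x = 1, y = -4, z = -4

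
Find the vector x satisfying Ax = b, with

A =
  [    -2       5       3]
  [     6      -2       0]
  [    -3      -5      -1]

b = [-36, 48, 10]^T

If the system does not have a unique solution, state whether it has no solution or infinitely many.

x_1 = 6, x_2 = -6, x_3 = 2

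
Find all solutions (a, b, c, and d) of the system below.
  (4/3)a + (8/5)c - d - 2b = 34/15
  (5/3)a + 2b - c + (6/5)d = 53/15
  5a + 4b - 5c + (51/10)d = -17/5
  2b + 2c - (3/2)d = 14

Row-reduce:
R1 ← R1 / (4/3).
R2 ← R2 − 5/3·R1.
R3 ← R3 − 5·R1.
R2 ← R2 / (9/2).
R1 ← R1 + 3/2·R2.
R3 ← R3 − 23/2·R2.
R4 ← R4 − 2·R2.
R3 ← R3 / (-10/3).
R1 ← R1 − 1/5·R3.
R2 ← R2 + 2/3·R3.
R4 ← R4 − 10/3·R3.
Rank is 3 with 4 unknowns, leaving d free.

infinitely many solutions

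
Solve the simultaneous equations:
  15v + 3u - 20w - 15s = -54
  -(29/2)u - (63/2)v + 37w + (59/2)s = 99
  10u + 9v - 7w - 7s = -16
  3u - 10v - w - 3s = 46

no solution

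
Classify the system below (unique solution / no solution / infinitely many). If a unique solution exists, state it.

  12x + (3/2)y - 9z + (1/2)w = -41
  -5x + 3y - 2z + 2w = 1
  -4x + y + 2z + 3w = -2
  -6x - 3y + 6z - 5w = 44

Row-reduce:
R1 ← R1 / (12).
R2 ← R2 + 5·R1.
R3 ← R3 + 4·R1.
R4 ← R4 + 6·R1.
R2 ← R2 / (29/8).
R1 ← R1 − 1/8·R2.
R3 ← R3 − 3/2·R2.
R4 ← R4 + 9/4·R2.
R3 ← R3 / (40/29).
R1 ← R1 + 16/29·R3.
R2 ← R2 + 46/29·R3.
R4 ← R4 + 60/29·R3.
Rank is 3 with 4 unknowns, leaving w free.

infinitely many solutions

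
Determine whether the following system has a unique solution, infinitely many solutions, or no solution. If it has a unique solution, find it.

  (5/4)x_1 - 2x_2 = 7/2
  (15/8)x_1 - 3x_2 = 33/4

no solution

Row-reduce:
R1 ← R1 / (5/4).
R2 ← R2 − 15/8·R1.
Row 2 reduces to 0 = 3, a contradiction. The system is inconsistent.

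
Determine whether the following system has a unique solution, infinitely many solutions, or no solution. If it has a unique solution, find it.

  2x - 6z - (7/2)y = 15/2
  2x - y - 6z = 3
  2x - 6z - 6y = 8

Row-reduce:
R1 ← R1 / (2).
R2 ← R2 − 2·R1.
R3 ← R3 − 2·R1.
R2 ← R2 / (5/2).
R1 ← R1 + 7/4·R2.
R3 ← R3 + 5/2·R2.
Row 3 reduces to 0 = -4, a contradiction. The system is inconsistent.

no solution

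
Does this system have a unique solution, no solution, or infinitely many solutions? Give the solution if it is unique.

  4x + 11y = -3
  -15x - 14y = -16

x = 2, y = -1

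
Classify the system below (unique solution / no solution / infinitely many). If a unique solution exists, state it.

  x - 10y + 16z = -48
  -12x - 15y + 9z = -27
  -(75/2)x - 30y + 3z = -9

infinitely many solutions

Row-reduce:
R2 ← R2 + 12·R1.
R3 ← R3 + 75/2·R1.
R2 ← R2 / (-135).
R1 ← R1 + 10·R2.
R3 ← R3 + 405·R2.
Rank is 2 with 3 unknowns, leaving z free.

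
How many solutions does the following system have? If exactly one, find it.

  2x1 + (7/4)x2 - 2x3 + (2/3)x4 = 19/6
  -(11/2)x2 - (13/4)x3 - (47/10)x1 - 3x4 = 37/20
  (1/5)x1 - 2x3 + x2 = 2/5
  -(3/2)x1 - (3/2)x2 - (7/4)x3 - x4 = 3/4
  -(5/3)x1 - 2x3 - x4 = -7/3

Row-reduce the augmented matrix:
R1 ← R1 / (2).
R2 ← R2 + 47/10·R1.
R3 ← R3 − 1/5·R1.
R4 ← R4 + 3/2·R1.
R5 ← R5 + 5/3·R1.
R2 ← R2 / (-111/80).
R1 ← R1 − 7/8·R2.
R3 ← R3 − 33/40·R2.
R4 ← R4 + 3/16·R2.
R5 ← R5 − 35/24·R2.
R3 ← R3 / (-483/74).
R1 ← R1 + 445/74·R3.
R2 ← R2 − 212/37·R3.
R4 ← R4 + 161/74·R3.
R5 ← R5 + 2669/222·R3.
Swap R4 and R5.
R4 ← R4 / (-1123/4347).
R1 ← R1 − 400/1449·R4.
R2 ← R2 − 328/1449·R4.
R3 ← R3 − 68/483·R4.
R5 reduces to 0 = 0, so the extra equation is consistent.
Reading off the reduced rows gives x1 = 2, x2 = -2, x3 = -1, x4 = 1.

x1 = 2, x2 = -2, x3 = -1, x4 = 1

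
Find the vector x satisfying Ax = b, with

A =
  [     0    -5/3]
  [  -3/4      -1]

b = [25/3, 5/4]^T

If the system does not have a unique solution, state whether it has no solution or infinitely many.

From equation 2: x_2 = -5/4 − 3/4·x_1.
Substitute into equation 1 and solve: x_1 = 5.
Then x_2 = -5.

x_1 = 5, x_2 = -5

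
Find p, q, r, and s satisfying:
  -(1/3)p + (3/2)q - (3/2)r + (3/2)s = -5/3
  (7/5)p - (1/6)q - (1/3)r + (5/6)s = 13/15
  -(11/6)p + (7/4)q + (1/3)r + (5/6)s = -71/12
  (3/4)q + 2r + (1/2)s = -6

Row-reduce the augmented matrix:
R1 ← R1 / (-1/3).
R2 ← R2 − 7/5·R1.
R3 ← R3 + 11/6·R1.
R2 ← R2 / (92/15).
R1 ← R1 + 9/2·R2.
R3 ← R3 + 13/2·R2.
R4 ← R4 − 3/4·R2.
R3 ← R3 / (1715/1104).
R1 ← R1 + 135/368·R3.
R2 ← R2 + 199/184·R3.
R4 ← R4 − 2069/736·R3.
R4 ← R4 / (-8661/13720).
R1 ← R1 − 1053/1372·R4.
R2 ← R2 − 4331/3430·R4.
R3 ← R3 − 158/1715·R4.
Reading off the reduced rows gives p = 1/2, q = -2, r = -2, s = -1.

p = 1/2, q = -2, r = -2, s = -1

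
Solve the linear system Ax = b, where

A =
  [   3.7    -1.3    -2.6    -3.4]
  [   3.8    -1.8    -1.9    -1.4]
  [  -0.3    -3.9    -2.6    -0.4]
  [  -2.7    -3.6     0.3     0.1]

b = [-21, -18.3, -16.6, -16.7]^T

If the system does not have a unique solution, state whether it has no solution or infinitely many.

Row-reduce the augmented matrix:
R1 ← R1 / (37/10).
R2 ← R2 − 19/5·R1.
R3 ← R3 + 3/10·R1.
R4 ← R4 + 27/10·R1.
R2 ← R2 / (-86/185).
R1 ← R1 + 13/37·R2.
R3 ← R3 + 741/185·R2.
R4 ← R4 + 1683/370·R2.
R3 ← R3 / (-1625/172).
R1 ← R1 + 221/172·R3.
R2 ← R2 + 285/172·R3.
R4 ← R4 + 15711/1720·R3.
R4 ← R4 / (-193792/40625).
R1 ← R1 − 27/625·R4.
R2 ← R2 + 1983/1625·R4.
R3 ← R3 − 16082/8125·R4.
Reading off the reduced rows gives x_1 = -2, x_2 = 6, x_3 = -3, x_4 = 4.

x_1 = -2, x_2 = 6, x_3 = -3, x_4 = 4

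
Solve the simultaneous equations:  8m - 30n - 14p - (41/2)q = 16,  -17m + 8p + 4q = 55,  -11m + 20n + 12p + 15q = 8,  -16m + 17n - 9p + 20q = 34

no solution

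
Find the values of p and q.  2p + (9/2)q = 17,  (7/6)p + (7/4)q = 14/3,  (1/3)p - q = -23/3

p = -5, q = 6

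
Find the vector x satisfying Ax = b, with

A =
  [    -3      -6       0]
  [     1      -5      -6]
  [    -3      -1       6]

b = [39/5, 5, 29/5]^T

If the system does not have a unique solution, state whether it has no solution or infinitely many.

Row-reduce the augmented matrix:
R1 ← R1 / (-3).
R2 ← R2 − 1·R1.
R3 ← R3 + 3·R1.
R2 ← R2 / (-7).
R1 ← R1 − 2·R2.
R3 ← R3 − 5·R2.
R3 ← R3 / (12/7).
R1 ← R1 + 12/7·R3.
R2 ← R2 − 6/7·R3.
Reading off the reduced rows gives x_1 = 3, x_2 = -14/5, x_3 = 2.

x_1 = 3, x_2 = -14/5, x_3 = 2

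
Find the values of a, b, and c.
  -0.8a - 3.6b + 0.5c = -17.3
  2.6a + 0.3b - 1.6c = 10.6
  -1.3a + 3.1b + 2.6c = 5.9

Row-reduce the augmented matrix:
R1 ← R1 / (-4/5).
R2 ← R2 − 13/5·R1.
R3 ← R3 + 13/10·R1.
R2 ← R2 / (-57/5).
R1 ← R1 − 9/2·R2.
R3 ← R3 − 179/20·R2.
R3 ← R3 / (16481/9120).
R1 ← R1 + 187/304·R3.
R2 ← R2 + 1/456·R3.
Reading off the reduced rows gives a = 3, b = 4, c = -1.

a = 3, b = 4, c = -1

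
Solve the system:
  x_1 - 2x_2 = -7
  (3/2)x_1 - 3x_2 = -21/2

infinitely many solutions

Row-reduce:
R2 ← R2 − 3/2·R1.
Rank is 1 with 2 unknowns, leaving x_2 free.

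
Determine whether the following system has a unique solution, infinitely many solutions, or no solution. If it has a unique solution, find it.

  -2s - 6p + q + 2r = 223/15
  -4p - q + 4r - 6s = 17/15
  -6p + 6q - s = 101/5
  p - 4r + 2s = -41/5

p = -11/5, q = 5/3, r = 3, s = 3

Row-reduce the augmented matrix:
R1 ← R1 / (-6).
R2 ← R2 + 4·R1.
R3 ← R3 + 6·R1.
R4 ← R4 − 1·R1.
R2 ← R2 / (-5/3).
R1 ← R1 + 1/6·R2.
R3 ← R3 − 5·R2.
R4 ← R4 − 1/6·R2.
R3 ← R3 / (6).
R1 ← R1 + 3/5·R3.
R2 ← R2 + 8/5·R3.
R4 ← R4 + 17/5·R3.
R4 ← R4 / (-37/6).
R1 ← R1 + 1/2·R4.
R2 ← R2 + 2/3·R4.
R3 ← R3 + 13/6·R4.
Reading off the reduced rows gives p = -11/5, q = 5/3, r = 3, s = 3.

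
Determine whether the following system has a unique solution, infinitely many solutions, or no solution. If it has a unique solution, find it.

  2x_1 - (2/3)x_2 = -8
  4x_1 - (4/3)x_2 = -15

Row-reduce:
R1 ← R1 / (2).
R2 ← R2 − 4·R1.
Row 2 reduces to 0 = 1, a contradiction. The system is inconsistent.

no solution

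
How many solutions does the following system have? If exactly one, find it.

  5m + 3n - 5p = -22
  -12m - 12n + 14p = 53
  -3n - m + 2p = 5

Row-reduce:
R1 ← R1 / (5).
R2 ← R2 + 12·R1.
R3 ← R3 + 1·R1.
R2 ← R2 / (-24/5).
R1 ← R1 − 3/5·R2.
R3 ← R3 + 12/5·R2.
Row 3 reduces to 0 = 1/2, a contradiction. The system is inconsistent.

no solution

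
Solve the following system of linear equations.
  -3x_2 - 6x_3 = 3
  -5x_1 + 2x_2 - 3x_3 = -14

Row-reduce:
Swap R1 and R2.
R1 ← R1 / (-5).
R2 ← R2 / (-3).
R1 ← R1 + 2/5·R2.
Rank is 2 with 3 unknowns, leaving x_3 free.

infinitely many solutions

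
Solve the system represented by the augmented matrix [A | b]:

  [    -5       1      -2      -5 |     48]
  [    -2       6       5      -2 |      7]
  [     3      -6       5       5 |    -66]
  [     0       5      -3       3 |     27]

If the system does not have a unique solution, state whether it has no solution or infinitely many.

x_1 = -6, x_2 = 3, x_3 = -5, x_4 = -1

Row-reduce the augmented matrix:
R1 ← R1 / (-5).
R2 ← R2 + 2·R1.
R3 ← R3 − 3·R1.
R2 ← R2 / (28/5).
R1 ← R1 + 1/5·R2.
R3 ← R3 + 27/5·R2.
R4 ← R4 − 5·R2.
R3 ← R3 / (263/28).
R1 ← R1 − 17/28·R3.
R2 ← R2 − 29/28·R3.
R4 ← R4 + 229/28·R3.
R4 ← R4 / (1247/263).
R1 ← R1 − 229/263·R4.
R2 ← R2 + 58/263·R4.
R3 ← R3 − 56/263·R4.
Reading off the reduced rows gives x_1 = -6, x_2 = 3, x_3 = -5, x_4 = -1.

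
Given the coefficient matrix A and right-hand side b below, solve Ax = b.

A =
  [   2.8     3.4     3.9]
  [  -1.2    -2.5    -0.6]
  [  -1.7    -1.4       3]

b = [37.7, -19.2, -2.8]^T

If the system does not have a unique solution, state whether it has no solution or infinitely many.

Row-reduce the augmented matrix:
R1 ← R1 / (14/5).
R2 ← R2 + 6/5·R1.
R3 ← R3 + 17/10·R1.
R2 ← R2 / (-73/70).
R1 ← R1 − 17/14·R2.
R3 ← R3 − 93/140·R2.
R3 ← R3 / (17667/2920).
R1 ← R1 − 771/292·R3.
R2 ← R2 + 75/73·R3.
Reading off the reduced rows gives x_1 = 2, x_2 = 6, x_3 = 3.

x_1 = 2, x_2 = 6, x_3 = 3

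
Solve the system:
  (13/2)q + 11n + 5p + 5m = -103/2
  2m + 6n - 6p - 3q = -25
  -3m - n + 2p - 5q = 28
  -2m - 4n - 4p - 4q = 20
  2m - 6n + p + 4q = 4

no solution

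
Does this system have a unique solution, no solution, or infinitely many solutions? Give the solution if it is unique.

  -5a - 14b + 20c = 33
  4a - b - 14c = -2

Row-reduce:
R1 ← R1 / (-5).
R2 ← R2 − 4·R1.
R2 ← R2 / (-61/5).
R1 ← R1 − 14/5·R2.
Rank is 2 with 3 unknowns, leaving c free.

infinitely many solutions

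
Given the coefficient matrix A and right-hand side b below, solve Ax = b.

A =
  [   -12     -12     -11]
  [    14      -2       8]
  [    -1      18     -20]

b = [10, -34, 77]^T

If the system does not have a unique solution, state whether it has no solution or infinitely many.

x_1 = -1, x_2 = 2, x_3 = -2

Row-reduce the augmented matrix:
R1 ← R1 / (-12).
R2 ← R2 − 14·R1.
R3 ← R3 + 1·R1.
R2 ← R2 / (-16).
R1 ← R1 − 1·R2.
R3 ← R3 − 19·R2.
R3 ← R3 / (-2383/96).
R1 ← R1 − 59/96·R3.
R2 ← R2 − 29/96·R3.
Reading off the reduced rows gives x_1 = -1, x_2 = 2, x_3 = -2.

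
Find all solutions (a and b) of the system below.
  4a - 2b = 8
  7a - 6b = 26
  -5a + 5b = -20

no solution

Row-reduce:
R1 ← R1 / (4).
R2 ← R2 − 7·R1.
R3 ← R3 + 5·R1.
R2 ← R2 / (-5/2).
R1 ← R1 + 1/2·R2.
R3 ← R3 − 5/2·R2.
Row 3 reduces to 0 = 2, a contradiction. The system is inconsistent.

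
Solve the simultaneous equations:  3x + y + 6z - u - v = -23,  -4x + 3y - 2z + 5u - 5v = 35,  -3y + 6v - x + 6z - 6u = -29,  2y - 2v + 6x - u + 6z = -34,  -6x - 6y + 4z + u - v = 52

x = -4, y = -5, z = -2, u = 0, v = -6

Row-reduce the augmented matrix:
R1 ← R1 / (3).
R2 ← R2 + 4·R1.
R3 ← R3 + 1·R1.
R4 ← R4 − 6·R1.
R5 ← R5 + 6·R1.
R2 ← R2 / (13/3).
R1 ← R1 − 1/3·R2.
R3 ← R3 + 8/3·R2.
R5 ← R5 + 4·R2.
R3 ← R3 / (152/13).
R1 ← R1 − 20/13·R3.
R2 ← R2 − 18/13·R3.
R4 ← R4 + 6·R3.
R5 ← R5 − 280/13·R3.
R4 ← R4 / (-83/76).
R1 ← R1 + 3/38·R4.
R2 ← R2 − 101/76·R4.
R3 ← R3 + 53/152·R4.
R5 ← R5 − 188/19·R4.
R5 ← R5 / (-322/83).
R1 ← R1 + 12/83·R5.
R2 ← R2 + 47/83·R5.
R3 ← R3 + 23/166·R5.
R4 ← R4 + 69/83·R5.
Reading off the reduced rows gives x = -4, y = -5, z = -2, u = 0, v = -6.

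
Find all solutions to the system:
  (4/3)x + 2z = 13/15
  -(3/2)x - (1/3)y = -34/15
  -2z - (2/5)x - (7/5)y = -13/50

Row-reduce the augmented matrix:
R1 ← R1 / (4/3).
R2 ← R2 + 3/2·R1.
R3 ← R3 + 2/5·R1.
R2 ← R2 / (-1/3).
R3 ← R3 + 7/5·R2.
R3 ← R3 / (-217/20).
R1 ← R1 − 3/2·R3.
R2 ← R2 + 27/4·R3.
Reading off the reduced rows gives x = 7/5, y = 1/2, z = -1/2.

x = 7/5, y = 1/2, z = -1/2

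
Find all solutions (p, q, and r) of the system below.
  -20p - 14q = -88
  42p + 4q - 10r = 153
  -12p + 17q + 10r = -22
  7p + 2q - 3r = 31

Row-reduce:
R1 ← R1 / (-20).
R2 ← R2 − 42·R1.
R3 ← R3 + 12·R1.
R4 ← R4 − 7·R1.
R2 ← R2 / (-127/5).
R1 ← R1 − 7/10·R2.
R3 ← R3 − 127/5·R2.
R4 ← R4 + 29/10·R2.
Swap R3 and R4.
R3 ← R3 / (-236/127).
R1 ← R1 + 35/127·R3.
R2 ← R2 − 50/127·R3.
Row 4 reduces to 0 = -1, a contradiction. The system is inconsistent.

no solution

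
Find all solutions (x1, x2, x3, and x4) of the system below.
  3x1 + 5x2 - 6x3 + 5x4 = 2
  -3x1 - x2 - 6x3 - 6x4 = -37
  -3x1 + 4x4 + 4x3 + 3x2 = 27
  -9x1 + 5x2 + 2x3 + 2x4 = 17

Row-reduce:
R1 ← R1 / (3).
R2 ← R2 + 3·R1.
R3 ← R3 + 3·R1.
R4 ← R4 + 9·R1.
R2 ← R2 / (4).
R1 ← R1 − 5/3·R2.
R3 ← R3 − 8·R2.
R4 ← R4 − 20·R2.
R3 ← R3 / (22).
R1 ← R1 − 3·R3.
R2 ← R2 + 3·R3.
R4 ← R4 − 44·R3.
Rank is 3 with 4 unknowns, leaving x4 free.

infinitely many solutions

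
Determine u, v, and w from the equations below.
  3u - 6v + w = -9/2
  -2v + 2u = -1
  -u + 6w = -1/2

u = 1/2, v = 1, w = 0

Row-reduce the augmented matrix:
R1 ← R1 / (3).
R2 ← R2 − 2·R1.
R3 ← R3 + 1·R1.
R2 ← R2 / (2).
R1 ← R1 + 2·R2.
R3 ← R3 + 2·R2.
R3 ← R3 / (17/3).
R1 ← R1 + 1/3·R3.
R2 ← R2 + 1/3·R3.
Reading off the reduced rows gives u = 1/2, v = 1, w = 0.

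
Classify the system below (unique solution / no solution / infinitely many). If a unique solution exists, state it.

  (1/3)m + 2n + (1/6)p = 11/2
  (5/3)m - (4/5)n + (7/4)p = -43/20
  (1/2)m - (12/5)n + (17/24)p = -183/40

Row-reduce:
R1 ← R1 / (1/3).
R2 ← R2 − 5/3·R1.
R3 ← R3 − 1/2·R1.
R2 ← R2 / (-54/5).
R1 ← R1 − 6·R2.
R3 ← R3 + 27/5·R2.
Row 3 reduces to 0 = 2, a contradiction. The system is inconsistent.

no solution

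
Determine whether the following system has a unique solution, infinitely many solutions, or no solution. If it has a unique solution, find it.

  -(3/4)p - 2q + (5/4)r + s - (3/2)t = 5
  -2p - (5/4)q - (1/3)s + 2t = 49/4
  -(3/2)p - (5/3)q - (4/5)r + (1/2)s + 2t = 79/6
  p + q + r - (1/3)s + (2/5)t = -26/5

Row-reduce:
R1 ← R1 / (-3/4).
R2 ← R2 + 2·R1.
R3 ← R3 + 3/2·R1.
R4 ← R4 − 1·R1.
R2 ← R2 / (49/12).
R1 ← R1 − 8/3·R2.
R3 ← R3 − 7/3·R2.
R4 ← R4 + 5/3·R2.
R3 ← R3 / (-293/210).
R1 ← R1 − 25/49·R3.
R2 ← R2 + 40/49·R3.
R4 ← R4 − 64/49·R3.
R4 ← R4 / (-7/293).
R1 ← R1 − 619/879·R4.
R2 ← R2 + 252/293·R4.
R3 ← R3 + 45/293·R4.
Rank is 4 with 5 unknowns, leaving t free.

infinitely many solutions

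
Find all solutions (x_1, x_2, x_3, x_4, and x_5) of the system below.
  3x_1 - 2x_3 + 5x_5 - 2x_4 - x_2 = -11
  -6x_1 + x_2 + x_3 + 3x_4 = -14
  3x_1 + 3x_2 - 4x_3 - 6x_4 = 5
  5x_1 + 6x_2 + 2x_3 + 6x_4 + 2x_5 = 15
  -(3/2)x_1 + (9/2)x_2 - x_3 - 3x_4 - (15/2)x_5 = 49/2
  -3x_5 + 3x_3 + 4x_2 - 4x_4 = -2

no solution

Row-reduce:
R1 ← R1 / (3).
R2 ← R2 + 6·R1.
R3 ← R3 − 3·R1.
R4 ← R4 − 5·R1.
R5 ← R5 + 3/2·R1.
R2 ← R2 / (-1).
R1 ← R1 + 1/3·R2.
R3 ← R3 − 4·R2.
R4 ← R4 − 23/3·R2.
R5 ← R5 − 4·R2.
R6 ← R6 − 4·R2.
R3 ← R3 / (-14).
R1 ← R1 − 1/3·R3.
R2 ← R2 − 3·R3.
R4 ← R4 + 53/3·R3.
R5 ← R5 + 14·R3.
R6 ← R6 + 9·R3.
R4 ← R4 / (247/21).
R1 ← R1 + 11/21·R4.
R2 ← R2 + 5/7·R4.
R3 ← R3 − 4/7·R4.
R6 ← R6 + 20/7·R4.
Swap R5 and R6.
R5 ← R5 / (10303/494).
R1 ← R1 − 82/247·R5.
R2 ← R2 + 225/247·R5.
R3 ← R3 + 1863/494·R5.
R4 ← R4 − 1099/494·R5.
Row 6 reduces to 0 = 3, a contradiction. The system is inconsistent.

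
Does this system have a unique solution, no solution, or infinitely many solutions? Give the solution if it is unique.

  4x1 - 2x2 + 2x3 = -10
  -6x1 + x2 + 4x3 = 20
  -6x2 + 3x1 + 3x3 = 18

Row-reduce the augmented matrix:
R1 ← R1 / (4).
R2 ← R2 + 6·R1.
R3 ← R3 − 3·R1.
R2 ← R2 / (-2).
R1 ← R1 + 1/2·R2.
R3 ← R3 + 9/2·R2.
R3 ← R3 / (-57/4).
R1 ← R1 + 5/4·R3.
R2 ← R2 + 7/2·R3.
Reading off the reduced rows gives x1 = -5, x2 = -6, x3 = -1.

x1 = -5, x2 = -6, x3 = -1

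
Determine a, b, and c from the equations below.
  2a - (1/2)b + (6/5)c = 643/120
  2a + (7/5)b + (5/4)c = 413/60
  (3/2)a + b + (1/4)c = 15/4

a = 5/3, b = 3/4, c = 2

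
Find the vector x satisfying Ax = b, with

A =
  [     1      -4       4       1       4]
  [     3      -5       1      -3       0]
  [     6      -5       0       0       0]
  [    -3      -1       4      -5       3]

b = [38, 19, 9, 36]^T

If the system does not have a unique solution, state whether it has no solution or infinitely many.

infinitely many solutions

Row-reduce:
R2 ← R2 − 3·R1.
R3 ← R3 − 6·R1.
R4 ← R4 + 3·R1.
R2 ← R2 / (7).
R1 ← R1 + 4·R2.
R3 ← R3 − 19·R2.
R4 ← R4 + 13·R2.
R3 ← R3 / (41/7).
R1 ← R1 + 16/7·R3.
R2 ← R2 + 11/7·R3.
R4 ← R4 + 31/7·R3.
R4 ← R4 / (-220/41).
R1 ← R1 − 65/41·R4.
R2 ← R2 − 78/41·R4.
R3 ← R3 − 72/41·R4.
Rank is 4 with 5 unknowns, leaving x_5 free.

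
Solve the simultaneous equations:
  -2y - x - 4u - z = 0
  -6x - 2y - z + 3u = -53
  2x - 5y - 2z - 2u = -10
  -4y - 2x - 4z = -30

x = 5, y = 6, z = -1, u = -4

Row-reduce the augmented matrix:
R1 ← R1 / (-1).
R2 ← R2 + 6·R1.
R3 ← R3 − 2·R1.
R4 ← R4 + 2·R1.
R2 ← R2 / (10).
R1 ← R1 − 2·R2.
R3 ← R3 + 9·R2.
R3 ← R3 / (1/2).
R2 ← R2 − 1/2·R3.
R4 ← R4 + 2·R3.
R4 ← R4 / (326/5).
R1 ← R1 + 7/5·R4.
R2 ← R2 + 58/5·R4.
R3 ← R3 − 143/5·R4.
Reading off the reduced rows gives x = 5, y = 6, z = -1, u = -4.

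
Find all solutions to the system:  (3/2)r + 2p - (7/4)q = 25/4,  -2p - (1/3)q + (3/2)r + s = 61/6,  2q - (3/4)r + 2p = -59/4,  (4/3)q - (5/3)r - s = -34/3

Row-reduce the augmented matrix:
R1 ← R1 / (2).
R2 ← R2 + 2·R1.
R3 ← R3 − 2·R1.
R2 ← R2 / (-25/12).
R1 ← R1 + 7/8·R2.
R3 ← R3 − 15/4·R2.
R4 ← R4 − 4/3·R2.
R3 ← R3 / (63/20).
R1 ← R1 + 51/100·R3.
R2 ← R2 + 36/25·R3.
R4 ← R4 − 19/75·R3.
R4 ← R4 / (-53/105).
R1 ← R1 + 9/70·R4.
R2 ← R2 − 12/35·R4.
R3 ← R3 − 4/7·R4.
Reading off the reduced rows gives p = -2, q = -5, r = 1, s = 3.

p = -2, q = -5, r = 1, s = 3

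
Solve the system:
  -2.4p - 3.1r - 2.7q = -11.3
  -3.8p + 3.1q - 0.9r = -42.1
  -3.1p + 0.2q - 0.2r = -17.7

p = 5, q = -6, r = 5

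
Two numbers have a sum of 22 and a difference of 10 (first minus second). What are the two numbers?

Let x = first number, y = second number.
  x + y = 22
  x - y = 10
From equation 1: x = 22 − y.
Substitute into equation 2 and solve: y = 6.
Then x = 16.

first number: 16, second number: 6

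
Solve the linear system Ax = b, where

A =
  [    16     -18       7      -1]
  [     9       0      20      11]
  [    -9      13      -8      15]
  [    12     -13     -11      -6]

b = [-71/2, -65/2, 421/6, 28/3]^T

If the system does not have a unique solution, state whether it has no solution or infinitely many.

Row-reduce the augmented matrix:
R1 ← R1 / (16).
R2 ← R2 − 9·R1.
R3 ← R3 + 9·R1.
R4 ← R4 − 12·R1.
R2 ← R2 / (81/8).
R1 ← R1 + 9/8·R2.
R3 ← R3 − 23/8·R2.
R4 ← R4 − 1/2·R2.
R3 ← R3 / (-1397/162).
R1 ← R1 − 20/9·R3.
R2 ← R2 − 257/162·R3.
R4 ← R4 + 2761/162·R3.
R4 ← R4 / (-3539/127).
R1 ← R1 − 5723/1397·R4.
R2 ← R2 − 4462/1397·R4.
R3 ← R3 + 1807/1397·R4.
Reading off the reduced rows gives x_1 = 0, x_2 = 2/3, x_3 = -3, x_4 = 5/2.

x_1 = 0, x_2 = 2/3, x_3 = -3, x_4 = 5/2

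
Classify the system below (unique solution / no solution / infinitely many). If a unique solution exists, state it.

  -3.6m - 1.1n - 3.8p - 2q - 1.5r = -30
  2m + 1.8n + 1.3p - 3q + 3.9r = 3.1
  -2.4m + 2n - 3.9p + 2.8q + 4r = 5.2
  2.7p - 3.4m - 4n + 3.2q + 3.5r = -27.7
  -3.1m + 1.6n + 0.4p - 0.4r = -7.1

m = 5, n = 5, p = 0, q = 4, r = -1

Row-reduce the augmented matrix:
R1 ← R1 / (-18/5).
R2 ← R2 − 2·R1.
R3 ← R3 + 12/5·R1.
R4 ← R4 + 17/5·R1.
R5 ← R5 + 31/10·R1.
R2 ← R2 / (107/90).
R1 ← R1 − 11/36·R2.
R3 ← R3 − 41/15·R2.
R4 ← R4 + 533/180·R2.
R5 ← R5 − 917/360·R2.
R3 ← R3 / (533/1070).
R1 ← R1 − 541/428·R3.
R2 ← R2 + 73/107·R3.
R4 ← R4 − 1827/428·R3.
R5 ← R5 − 4631/856·R3.
R4 ← R4 / (-647949/5330).
R1 ← R1 + 35029/1066·R4.
R2 ← R2 − 8074/533·R4.
R3 ← R3 − 14536/533·R4.
R5 ← R5 + 292111/2132·R4.
R5 ← R5 / (-45001451/2591796).
R1 ← R1 + 4291553/1295898·R5.
R2 ← R2 − 2284061/647949·R5.
R3 ← R3 − 1711946/647949·R5.
R4 ← R4 + 321143/1295898·R5.
Reading off the reduced rows gives m = 5, n = 5, p = 0, q = 4, r = -1.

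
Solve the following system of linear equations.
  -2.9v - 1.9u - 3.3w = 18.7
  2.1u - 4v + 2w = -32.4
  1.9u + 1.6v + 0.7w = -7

Row-reduce the augmented matrix:
R1 ← R1 / (-19/10).
R2 ← R2 − 21/10·R1.
R3 ← R3 − 19/10·R1.
R2 ← R2 / (-1369/190).
R1 ← R1 − 29/19·R2.
R3 ← R3 + 13/10·R2.
R3 ← R3 / (-6305/2738).
R1 ← R1 − 1900/1369·R3.
R2 ← R2 − 313/1369·R3.
Reading off the reduced rows gives u = -4, v = 3, w = -6.

u = -4, v = 3, w = -6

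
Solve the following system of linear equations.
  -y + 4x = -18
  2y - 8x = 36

Row-reduce:
R1 ← R1 / (4).
R2 ← R2 + 8·R1.
Rank is 1 with 2 unknowns, leaving y free.

infinitely many solutions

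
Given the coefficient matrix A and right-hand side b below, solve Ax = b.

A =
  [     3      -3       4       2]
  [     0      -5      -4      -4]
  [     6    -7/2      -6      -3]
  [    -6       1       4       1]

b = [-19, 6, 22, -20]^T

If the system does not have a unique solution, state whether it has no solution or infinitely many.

no solution

Row-reduce:
R1 ← R1 / (3).
R3 ← R3 − 6·R1.
R4 ← R4 + 6·R1.
R2 ← R2 / (-5).
R1 ← R1 + 1·R2.
R3 ← R3 − 5/2·R2.
R4 ← R4 + 5·R2.
R3 ← R3 / (-16).
R1 ← R1 − 32/15·R3.
R2 ← R2 − 4/5·R3.
R4 ← R4 − 16·R3.
Row 4 reduces to 0 = -1, a contradiction. The system is inconsistent.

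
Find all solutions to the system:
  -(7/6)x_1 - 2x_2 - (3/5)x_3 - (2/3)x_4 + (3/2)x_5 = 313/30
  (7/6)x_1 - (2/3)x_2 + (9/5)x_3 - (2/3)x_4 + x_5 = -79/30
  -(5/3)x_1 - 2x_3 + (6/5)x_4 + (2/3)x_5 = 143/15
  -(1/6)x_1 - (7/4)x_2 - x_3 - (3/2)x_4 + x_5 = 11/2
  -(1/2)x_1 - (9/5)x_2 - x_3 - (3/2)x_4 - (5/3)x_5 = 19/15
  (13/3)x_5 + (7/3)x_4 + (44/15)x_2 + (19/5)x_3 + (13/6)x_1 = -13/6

no solution

Row-reduce:
R1 ← R1 / (-7/6).
R2 ← R2 − 7/6·R1.
R3 ← R3 + 5/3·R1.
R4 ← R4 + 1/6·R1.
R5 ← R5 + 1/2·R1.
R6 ← R6 − 13/6·R1.
R2 ← R2 / (-8/3).
R1 ← R1 − 12/7·R2.
R3 ← R3 − 20/7·R2.
R4 ← R4 + 41/28·R2.
R5 ← R5 + 33/35·R2.
R6 ← R6 + 82/105·R2.
R3 ← R3 / (1/7).
R1 ← R1 − 9/7·R3.
R2 ← R2 + 9/20·R3.
R4 ← R4 + 881/560·R3.
R5 ← R5 + 817/700·R3.
R6 ← R6 − 817/350·R3.
R4 ← R4 / (4379/600).
R1 ← R1 + 34/5·R4.
R2 ← R2 − 139/50·R4.
R3 ← R3 − 76/15·R4.
R5 ← R5 − 1939/375·R4.
R6 ← R6 + 3878/375·R4.
R5 ← R5 / (-613531/262740).
R1 ← R1 − 11299/8758·R5.
R2 ← R2 + 8627/4379·R5.
R3 ← R3 + 19345/52548·R5.
R4 ← R4 − 15185/8758·R5.
R6 ← R6 − 613531/131370·R5.
Row 6 reduces to 0 = 3, a contradiction. The system is inconsistent.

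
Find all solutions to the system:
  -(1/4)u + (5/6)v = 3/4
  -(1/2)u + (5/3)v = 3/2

Row-reduce:
R1 ← R1 / (-1/4).
R2 ← R2 + 1/2·R1.
Rank is 1 with 2 unknowns, leaving v free.

infinitely many solutions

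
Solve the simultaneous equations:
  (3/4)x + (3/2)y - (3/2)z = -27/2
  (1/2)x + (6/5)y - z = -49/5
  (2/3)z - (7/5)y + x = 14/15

x = -6, y = -4, z = 2

Row-reduce the augmented matrix:
R1 ← R1 / (3/4).
R2 ← R2 − 1/2·R1.
R3 ← R3 − 1·R1.
R2 ← R2 / (1/5).
R1 ← R1 − 2·R2.
R3 ← R3 + 17/5·R2.
R3 ← R3 / (8/3).
R1 ← R1 + 2·R3.
Reading off the reduced rows gives x = -6, y = -4, z = 2.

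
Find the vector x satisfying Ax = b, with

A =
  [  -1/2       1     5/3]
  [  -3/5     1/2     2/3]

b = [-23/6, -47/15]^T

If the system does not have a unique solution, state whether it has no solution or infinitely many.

infinitely many solutions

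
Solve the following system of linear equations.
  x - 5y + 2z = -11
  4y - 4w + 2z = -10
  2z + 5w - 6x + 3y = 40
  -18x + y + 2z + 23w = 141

Row-reduce:
R3 ← R3 + 6·R1.
R4 ← R4 + 18·R1.
R2 ← R2 / (4).
R1 ← R1 + 5·R2.
R3 ← R3 + 27·R2.
R4 ← R4 + 89·R2.
R3 ← R3 / (55/2).
R1 ← R1 − 9/2·R3.
R2 ← R2 − 1/2·R3.
R4 ← R4 − 165/2·R3.
Row 4 reduces to 0 = 1, a contradiction. The system is inconsistent.

no solution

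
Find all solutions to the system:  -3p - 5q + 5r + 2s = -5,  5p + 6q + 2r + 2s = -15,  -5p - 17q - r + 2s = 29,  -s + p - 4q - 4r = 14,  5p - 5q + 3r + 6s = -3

Row-reduce:
R1 ← R1 / (-3).
R2 ← R2 − 5·R1.
R3 ← R3 + 5·R1.
R4 ← R4 − 1·R1.
R5 ← R5 − 5·R1.
R2 ← R2 / (-7/3).
R1 ← R1 − 5/3·R2.
R3 ← R3 + 26/3·R2.
R4 ← R4 + 17/3·R2.
R5 ← R5 + 40/3·R2.
R3 ← R3 / (-334/7).
R1 ← R1 − 40/7·R3.
R2 ← R2 + 31/7·R3.
R4 ← R4 + 192/7·R3.
R5 ← R5 + 334/7·R3.
R4 ← R4 / (-189/167).
R1 ← R1 − 102/167·R4.
R2 ← R2 + 54/167·R4.
R3 ← R3 − 74/167·R4.
Row 5 reduces to 0 = -2, a contradiction. The system is inconsistent.

no solution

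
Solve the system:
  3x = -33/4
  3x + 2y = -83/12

x = -11/4, y = 2/3

Row-reduce the augmented matrix:
R1 ← R1 / (3).
R2 ← R2 − 3·R1.
R2 ← R2 / (2).
Reading off the reduced rows gives x = -11/4, y = 2/3.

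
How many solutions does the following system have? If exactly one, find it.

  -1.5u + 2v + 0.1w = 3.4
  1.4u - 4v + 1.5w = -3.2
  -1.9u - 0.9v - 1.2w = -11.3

Row-reduce the augmented matrix:
R1 ← R1 / (-3/2).
R2 ← R2 − 7/5·R1.
R3 ← R3 + 19/10·R1.
R2 ← R2 / (-32/15).
R1 ← R1 + 4/3·R2.
R3 ← R3 + 103/30·R2.
R3 ← R3 / (-12451/3200).
R1 ← R1 + 17/16·R3.
R2 ← R2 + 239/320·R3.
Reading off the reduced rows gives u = 2, v = 3, w = 4.

u = 2, v = 3, w = 4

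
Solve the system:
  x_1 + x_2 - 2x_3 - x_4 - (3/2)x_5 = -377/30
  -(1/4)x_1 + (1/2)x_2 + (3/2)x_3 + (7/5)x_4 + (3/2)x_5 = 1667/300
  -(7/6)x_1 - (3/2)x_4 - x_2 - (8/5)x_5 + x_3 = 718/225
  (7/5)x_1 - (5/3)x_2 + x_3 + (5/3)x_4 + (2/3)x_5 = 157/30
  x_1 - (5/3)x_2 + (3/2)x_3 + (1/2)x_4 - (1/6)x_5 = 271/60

Row-reduce the augmented matrix:
R2 ← R2 + 1/4·R1.
R3 ← R3 + 7/6·R1.
R4 ← R4 − 7/5·R1.
R5 ← R5 − 1·R1.
R2 ← R2 / (3/4).
R1 ← R1 − 1·R2.
R3 ← R3 − 1/6·R2.
R4 ← R4 + 46/15·R2.
R5 ← R5 + 8/3·R2.
R3 ← R3 / (-14/9).
R1 ← R1 + 10/3·R3.
R2 ← R2 − 4/3·R3.
R4 ← R4 − 71/9·R3.
R5 ← R5 − 127/18·R3.
R4 ← R4 / (-14807/2100).
R1 ← R1 − 261/70·R4.
R2 ← R2 + 34/35·R4.
R3 ← R3 − 263/140·R4.
R5 ← R5 + 6439/840·R4.
R5 ← R5 / (250059/296140).
R1 ← R1 + 15468/14807·R5.
R2 ← R2 + 743/8710·R5.
R3 ← R3 + 86953/148070·R5.
R4 ← R4 − 22870/14807·R5.
Reading off the reduced rows gives x_1 = -8/3, x_2 = -3, x_3 = 3/2, x_4 = 3/5, x_5 = 11/5.

x_1 = -8/3, x_2 = -3, x_3 = 3/2, x_4 = 3/5, x_5 = 11/5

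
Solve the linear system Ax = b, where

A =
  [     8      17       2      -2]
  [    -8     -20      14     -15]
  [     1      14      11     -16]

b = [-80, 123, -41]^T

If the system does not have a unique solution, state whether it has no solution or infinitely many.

infinitely many solutions

Row-reduce:
R1 ← R1 / (8).
R2 ← R2 + 8·R1.
R3 ← R3 − 1·R1.
R2 ← R2 / (-3).
R1 ← R1 − 17/8·R2.
R3 ← R3 − 95/8·R2.
R3 ← R3 / (889/12).
R1 ← R1 − 139/12·R3.
R2 ← R2 + 16/3·R3.
Rank is 3 with 4 unknowns, leaving x_4 free.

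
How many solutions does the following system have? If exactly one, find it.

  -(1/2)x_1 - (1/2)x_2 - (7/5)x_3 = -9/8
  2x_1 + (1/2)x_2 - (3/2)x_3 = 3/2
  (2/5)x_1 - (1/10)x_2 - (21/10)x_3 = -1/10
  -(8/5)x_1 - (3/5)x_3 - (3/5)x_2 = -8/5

Row-reduce the augmented matrix:
R1 ← R1 / (-1/2).
R2 ← R2 − 2·R1.
R3 ← R3 − 2/5·R1.
R4 ← R4 + 8/5·R1.
R2 ← R2 / (-3/2).
R1 ← R1 − 1·R2.
R3 ← R3 + 1/2·R2.
R4 ← R4 − 1·R2.
R3 ← R3 / (-64/75).
R1 ← R1 + 29/15·R3.
R2 ← R2 − 71/15·R3.
R4 ← R4 + 64/75·R3.
R4 reduces to 0 = 0, so the extra equation is consistent.
Reading off the reduced rows gives x_1 = 1/4, x_2 = 2, x_3 = 0.

x_1 = 1/4, x_2 = 2, x_3 = 0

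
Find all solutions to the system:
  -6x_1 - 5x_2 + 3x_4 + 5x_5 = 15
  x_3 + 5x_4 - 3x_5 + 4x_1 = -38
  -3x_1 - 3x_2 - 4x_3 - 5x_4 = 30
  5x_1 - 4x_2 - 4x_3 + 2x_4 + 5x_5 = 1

Row-reduce:
R1 ← R1 / (-6).
R2 ← R2 − 4·R1.
R3 ← R3 + 3·R1.
R4 ← R4 − 5·R1.
R2 ← R2 / (-10/3).
R1 ← R1 − 5/6·R2.
R3 ← R3 + 1/2·R2.
R4 ← R4 + 49/6·R2.
R3 ← R3 / (-83/20).
R1 ← R1 − 1/4·R3.
R2 ← R2 + 3/10·R3.
R4 ← R4 + 129/20·R3.
R4 ← R4 / (-76/83).
R1 ← R1 − 66/83·R4.
R2 ← R2 + 129/83·R4.
R3 ← R3 − 151/83·R4.
Rank is 4 with 5 unknowns, leaving x_5 free.

infinitely many solutions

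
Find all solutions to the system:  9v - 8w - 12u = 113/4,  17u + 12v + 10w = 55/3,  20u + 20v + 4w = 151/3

Row-reduce the augmented matrix:
R1 ← R1 / (-12).
R2 ← R2 − 17·R1.
R3 ← R3 − 20·R1.
R2 ← R2 / (99/4).
R1 ← R1 + 3/4·R2.
R3 ← R3 − 35·R2.
R3 ← R3 / (-2212/297).
R1 ← R1 − 62/99·R3.
R2 ← R2 + 16/297·R3.
Reading off the reduced rows gives u = 2/3, v = 9/4, w = -2.

u = 2/3, v = 9/4, w = -2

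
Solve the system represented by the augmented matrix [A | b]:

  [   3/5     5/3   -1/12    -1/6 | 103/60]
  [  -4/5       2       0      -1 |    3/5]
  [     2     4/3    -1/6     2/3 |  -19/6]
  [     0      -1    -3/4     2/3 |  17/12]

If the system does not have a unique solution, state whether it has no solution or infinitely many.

no solution

Row-reduce:
R1 ← R1 / (3/5).
R2 ← R2 + 4/5·R1.
R3 ← R3 − 2·R1.
R2 ← R2 / (38/9).
R1 ← R1 − 25/9·R2.
R3 ← R3 + 38/9·R2.
R4 ← R4 + 1·R2.
Swap R3 and R4.
R3 ← R3 / (-59/76).
R1 ← R1 + 5/76·R3.
R2 ← R2 + 1/38·R3.
Row 4 reduces to 0 = -6, a contradiction. The system is inconsistent.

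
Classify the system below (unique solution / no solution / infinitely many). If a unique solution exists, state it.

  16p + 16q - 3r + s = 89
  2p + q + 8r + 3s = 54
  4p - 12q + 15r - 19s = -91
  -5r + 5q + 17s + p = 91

Row-reduce the augmented matrix:
R1 ← R1 / (16).
R2 ← R2 − 2·R1.
R3 ← R3 − 4·R1.
R4 ← R4 − 1·R1.
R2 ← R2 / (-1).
R1 ← R1 − 1·R2.
R3 ← R3 + 16·R2.
R4 ← R4 − 4·R2.
R3 ← R3 / (-473/4).
R1 ← R1 − 131/16·R3.
R2 ← R2 + 67/8·R3.
R4 ← R4 − 459/16·R3.
R4 ← R4 / (11927/946).
R1 ← R1 + 1495/946·R4.
R2 ← R2 − 826/473·R4.
R3 ← R3 − 261/473·R4.
Reading off the reduced rows gives p = 1, q = 5, r = 4, s = 5.

p = 1, q = 5, r = 4, s = 5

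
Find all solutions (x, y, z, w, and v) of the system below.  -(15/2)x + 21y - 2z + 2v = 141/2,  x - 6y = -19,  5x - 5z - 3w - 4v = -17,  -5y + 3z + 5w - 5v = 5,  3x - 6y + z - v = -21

Row-reduce:
R1 ← R1 / (-15/2).
R2 ← R2 − 1·R1.
R3 ← R3 − 5·R1.
R5 ← R5 − 3·R1.
R2 ← R2 / (-16/5).
R1 ← R1 + 14/5·R2.
R3 ← R3 − 14·R2.
R4 ← R4 + 5·R2.
R5 ← R5 − 12/5·R2.
R3 ← R3 / (-15/2).
R1 ← R1 − 1/2·R3.
R2 ← R2 − 1/12·R3.
R4 ← R4 − 41/12·R3.
R4 ← R4 / (109/30).
R1 ← R1 + 1/5·R4.
R2 ← R2 + 1/30·R4.
R3 ← R3 − 2/5·R4.
Rank is 4 with 5 unknowns, leaving v free.

infinitely many solutions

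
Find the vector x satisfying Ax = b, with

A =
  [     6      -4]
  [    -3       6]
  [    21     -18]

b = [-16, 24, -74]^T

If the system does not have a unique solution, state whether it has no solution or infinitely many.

Row-reduce:
R1 ← R1 / (6).
R2 ← R2 + 3·R1.
R3 ← R3 − 21·R1.
R2 ← R2 / (4).
R1 ← R1 + 2/3·R2.
R3 ← R3 + 4·R2.
Row 3 reduces to 0 = -2, a contradiction. The system is inconsistent.

no solution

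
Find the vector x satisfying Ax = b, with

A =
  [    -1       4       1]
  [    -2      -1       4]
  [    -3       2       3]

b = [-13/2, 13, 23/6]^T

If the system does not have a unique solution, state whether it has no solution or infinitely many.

Row-reduce the augmented matrix:
R1 ← R1 / (-1).
R2 ← R2 + 2·R1.
R3 ← R3 + 3·R1.
R2 ← R2 / (-9).
R1 ← R1 + 4·R2.
R3 ← R3 + 10·R2.
R3 ← R3 / (-20/9).
R1 ← R1 + 17/9·R3.
R2 ← R2 + 2/9·R3.
Reading off the reduced rows gives x_1 = -1/3, x_2 = -7/3, x_3 = 5/2.

x_1 = -1/3, x_2 = -7/3, x_3 = 5/2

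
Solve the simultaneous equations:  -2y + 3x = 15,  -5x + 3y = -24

x = 3, y = -3

Row-reduce the augmented matrix:
R1 ← R1 / (3).
R2 ← R2 + 5·R1.
R2 ← R2 / (-1/3).
R1 ← R1 + 2/3·R2.
Reading off the reduced rows gives x = 3, y = -3.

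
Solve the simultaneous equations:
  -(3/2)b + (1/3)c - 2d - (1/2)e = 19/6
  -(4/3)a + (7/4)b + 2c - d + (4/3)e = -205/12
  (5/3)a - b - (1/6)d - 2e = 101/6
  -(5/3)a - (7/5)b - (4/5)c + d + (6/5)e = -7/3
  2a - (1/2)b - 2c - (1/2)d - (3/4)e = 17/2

Row-reduce the augmented matrix:
Swap R1 and R2.
R1 ← R1 / (-4/3).
R3 ← R3 − 5/3·R1.
R4 ← R4 + 5/3·R1.
R5 ← R5 − 2·R1.
R2 ← R2 / (-3/2).
R1 ← R1 + 21/16·R2.
R3 ← R3 − 19/16·R2.
R4 ← R4 + 287/80·R2.
R5 ← R5 − 17/8·R2.
R3 ← R3 / (199/72).
R1 ← R1 + 43/24·R3.
R2 ← R2 + 2/9·R3.
R4 ← R4 + 295/72·R3.
R5 ← R5 − 53/36·R3.
R4 ← R4 / (15439/5970).
R1 ← R1 − 221/398·R4.
R2 ← R2 − 652/597·R4.
R3 ← R3 + 216/199·R4.
R5 ← R5 + 3863/1194·R4.
R5 ← R5 / (90781/185268).
R1 ← R1 + 14816/15439·R5.
R2 ← R2 − 19604/46317·R5.
R3 ← R3 + 12705/30878·R5.
R4 ← R4 + 2100/15439·R5.
Reading off the reduced rows gives a = 5, b = -5, c = 2, d = 3, e = -2.

a = 5, b = -5, c = 2, d = 3, e = -2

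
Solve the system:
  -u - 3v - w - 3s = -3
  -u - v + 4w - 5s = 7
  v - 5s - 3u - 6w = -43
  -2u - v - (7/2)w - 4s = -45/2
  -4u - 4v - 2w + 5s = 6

no solution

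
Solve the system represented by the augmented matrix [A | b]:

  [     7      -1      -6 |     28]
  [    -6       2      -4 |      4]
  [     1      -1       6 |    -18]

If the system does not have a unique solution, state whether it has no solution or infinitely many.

no solution

Row-reduce:
R1 ← R1 / (7).
R2 ← R2 + 6·R1.
R3 ← R3 − 1·R1.
R2 ← R2 / (8/7).
R1 ← R1 + 1/7·R2.
R3 ← R3 + 6/7·R2.
Row 3 reduces to 0 = -1, a contradiction. The system is inconsistent.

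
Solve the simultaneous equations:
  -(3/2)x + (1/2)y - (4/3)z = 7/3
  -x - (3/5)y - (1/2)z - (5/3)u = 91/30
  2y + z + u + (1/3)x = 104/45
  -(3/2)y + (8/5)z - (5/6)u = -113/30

x = 1/3, y = 3, z = -1, u = -14/5

Row-reduce the augmented matrix:
R1 ← R1 / (-3/2).
R2 ← R2 + 1·R1.
R3 ← R3 − 1/3·R1.
R2 ← R2 / (-14/15).
R1 ← R1 + 1/3·R2.
R3 ← R3 − 19/9·R2.
R4 ← R4 + 3/2·R2.
R3 ← R3 / (19/12).
R1 ← R1 − 3/4·R3.
R2 ← R2 + 5/12·R3.
R4 ← R4 − 39/40·R3.
R4 ← R4 / (1012/285).
R1 ← R1 − 761/399·R4.
R2 ← R2 − 1265/1197·R4.
R3 ← R3 + 698/399·R4.
Reading off the reduced rows gives x = 1/3, y = 3, z = -1, u = -14/5.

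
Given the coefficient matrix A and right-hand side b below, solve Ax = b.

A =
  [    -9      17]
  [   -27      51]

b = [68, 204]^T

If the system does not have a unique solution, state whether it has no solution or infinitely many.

Row-reduce:
R1 ← R1 / (-9).
R2 ← R2 + 27·R1.
Rank is 1 with 2 unknowns, leaving x_2 free.

infinitely many solutions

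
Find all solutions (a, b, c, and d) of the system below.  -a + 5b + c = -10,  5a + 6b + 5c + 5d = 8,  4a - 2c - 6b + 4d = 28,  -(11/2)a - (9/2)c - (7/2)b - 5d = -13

Row-reduce:
R1 ← R1 / (-1).
R2 ← R2 − 5·R1.
R3 ← R3 − 4·R1.
R4 ← R4 + 11/2·R1.
R2 ← R2 / (31).
R1 ← R1 + 5·R2.
R3 ← R3 − 14·R2.
R4 ← R4 + 31·R2.
R3 ← R3 / (-78/31).
R1 ← R1 − 19/31·R3.
R2 ← R2 − 10/31·R3.
Rank is 3 with 4 unknowns, leaving d free.

infinitely many solutions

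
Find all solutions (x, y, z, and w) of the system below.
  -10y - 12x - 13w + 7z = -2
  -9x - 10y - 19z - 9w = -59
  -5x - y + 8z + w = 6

Row-reduce:
R1 ← R1 / (-12).
R2 ← R2 + 9·R1.
R3 ← R3 + 5·R1.
R2 ← R2 / (-5/2).
R1 ← R1 − 5/6·R2.
R3 ← R3 − 19/6·R2.
R3 ← R3 / (-769/30).
R1 ← R1 + 26/3·R3.
R2 ← R2 − 97/10·R3.
Rank is 3 with 4 unknowns, leaving w free.

infinitely many solutions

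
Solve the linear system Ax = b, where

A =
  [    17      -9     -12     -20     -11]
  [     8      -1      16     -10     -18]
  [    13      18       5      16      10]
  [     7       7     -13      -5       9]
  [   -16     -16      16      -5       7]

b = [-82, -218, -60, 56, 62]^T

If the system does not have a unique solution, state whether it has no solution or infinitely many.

x_1 = -5, x_2 = -2, x_3 = -5, x_4 = 1, x_5 = 5

Row-reduce the augmented matrix:
R1 ← R1 / (17).
R2 ← R2 − 8·R1.
R3 ← R3 − 13·R1.
R4 ← R4 − 7·R1.
R5 ← R5 + 16·R1.
R2 ← R2 / (55/17).
R1 ← R1 + 9/17·R2.
R3 ← R3 − 423/17·R2.
R4 ← R4 − 182/17·R2.
R5 ← R5 + 416/17·R2.
R3 ← R3 / (-8377/55).
R1 ← R1 − 156/55·R3.
R2 ← R2 − 368/55·R3.
R4 ← R4 + 4383/55·R3.
R5 ← R5 − 9264/55·R3.
R4 ← R4 / (-113583/8377).
R1 ← R1 + 5074/8377·R4.
R2 ← R2 − 11658/8377·R4.
R3 ← R3 + 1970/8377·R4.
R5 ← R5 − 94979/8377·R4.
R5 ← R5 / (934216/37861).
R1 ← R1 + 12511/37861·R5.
R2 ← R2 − 24104/37861·R5.
R3 ← R3 + 25631/37861·R5.
R4 ← R4 − 14721/37861·R5.
Reading off the reduced rows gives x_1 = -5, x_2 = -2, x_3 = -5, x_4 = 1, x_5 = 5.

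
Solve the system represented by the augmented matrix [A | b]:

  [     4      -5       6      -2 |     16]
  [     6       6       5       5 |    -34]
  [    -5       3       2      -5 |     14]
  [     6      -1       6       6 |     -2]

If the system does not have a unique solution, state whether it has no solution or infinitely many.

Row-reduce the augmented matrix:
R1 ← R1 / (4).
R2 ← R2 − 6·R1.
R3 ← R3 + 5·R1.
R4 ← R4 − 6·R1.
R2 ← R2 / (27/2).
R1 ← R1 + 5/4·R2.
R3 ← R3 + 13/4·R2.
R4 ← R4 − 13/2·R2.
R3 ← R3 / (461/54).
R1 ← R1 − 61/54·R3.
R2 ← R2 + 8/27·R3.
R4 ← R4 + 29/27·R3.
R4 ← R4 / (2050/461).
R1 ← R1 − 451/461·R4.
R2 ← R2 − 184/461·R4.
R3 ← R3 + 301/461·R4.
Reading off the reduced rows gives x_1 = -5, x_2 = -4, x_3 = 3, x_4 = 1.

x_1 = -5, x_2 = -4, x_3 = 3, x_4 = 1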